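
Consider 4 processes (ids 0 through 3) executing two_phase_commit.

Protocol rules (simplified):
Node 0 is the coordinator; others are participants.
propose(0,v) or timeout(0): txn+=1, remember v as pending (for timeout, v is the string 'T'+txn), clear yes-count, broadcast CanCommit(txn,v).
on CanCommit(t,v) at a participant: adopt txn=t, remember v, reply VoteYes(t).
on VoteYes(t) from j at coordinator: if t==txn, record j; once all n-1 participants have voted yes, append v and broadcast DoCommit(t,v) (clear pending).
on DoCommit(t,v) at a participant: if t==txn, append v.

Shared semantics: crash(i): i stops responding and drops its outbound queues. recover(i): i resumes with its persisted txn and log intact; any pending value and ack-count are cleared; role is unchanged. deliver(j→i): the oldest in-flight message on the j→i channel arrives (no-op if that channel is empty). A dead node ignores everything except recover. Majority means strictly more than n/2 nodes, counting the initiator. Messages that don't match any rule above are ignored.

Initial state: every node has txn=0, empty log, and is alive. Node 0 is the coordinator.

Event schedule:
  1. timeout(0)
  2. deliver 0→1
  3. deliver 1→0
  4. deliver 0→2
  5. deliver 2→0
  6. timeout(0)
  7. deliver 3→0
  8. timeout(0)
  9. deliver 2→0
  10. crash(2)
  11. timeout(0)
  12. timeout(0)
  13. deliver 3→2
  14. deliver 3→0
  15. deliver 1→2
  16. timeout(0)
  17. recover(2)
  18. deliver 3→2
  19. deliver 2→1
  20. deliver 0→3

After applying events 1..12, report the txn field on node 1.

[1] timeout(0) → N0(coor t1 [-])
[2] deliver 0→1 → N1(part t1 [-])
[3] deliver 1→0 → ∅
[4] deliver 0→2 → N2(part t1 [-])
[5] deliver 2→0 → ∅
[6] timeout(0) → N0(coor t2 [-])
[7] deliver 3→0 → ∅
[8] timeout(0) → N0(coor t3 [-])
[9] deliver 2→0 → ∅
[10] crash(2) → N2(✗part t1 [-])
[11] timeout(0) → N0(coor t4 [-])
[12] timeout(0) → N0(coor t5 [-])

1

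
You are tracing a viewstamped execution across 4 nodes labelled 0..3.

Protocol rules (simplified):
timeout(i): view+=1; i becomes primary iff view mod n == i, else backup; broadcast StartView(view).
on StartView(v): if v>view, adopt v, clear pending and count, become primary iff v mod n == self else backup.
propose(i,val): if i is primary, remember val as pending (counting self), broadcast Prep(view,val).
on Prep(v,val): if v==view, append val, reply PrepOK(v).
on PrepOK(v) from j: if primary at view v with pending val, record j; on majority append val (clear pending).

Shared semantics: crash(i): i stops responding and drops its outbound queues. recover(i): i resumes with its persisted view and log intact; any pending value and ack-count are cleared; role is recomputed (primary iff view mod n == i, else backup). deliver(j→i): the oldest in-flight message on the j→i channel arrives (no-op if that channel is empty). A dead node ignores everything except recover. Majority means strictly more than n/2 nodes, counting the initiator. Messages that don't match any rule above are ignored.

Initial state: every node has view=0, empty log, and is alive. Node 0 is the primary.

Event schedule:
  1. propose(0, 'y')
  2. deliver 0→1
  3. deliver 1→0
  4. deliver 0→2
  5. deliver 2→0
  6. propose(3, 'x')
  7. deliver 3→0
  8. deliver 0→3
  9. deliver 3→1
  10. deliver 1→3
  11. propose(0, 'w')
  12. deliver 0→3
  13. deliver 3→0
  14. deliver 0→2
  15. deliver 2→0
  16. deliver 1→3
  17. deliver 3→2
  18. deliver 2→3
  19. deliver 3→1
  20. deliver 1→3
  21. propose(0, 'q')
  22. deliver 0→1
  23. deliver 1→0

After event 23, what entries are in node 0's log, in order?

y,w

[1] propose(0,'y') → ∅
[2] deliver 0→1 → N1(back v0 [y])
[3] deliver 1→0 → ∅
[4] deliver 0→2 → N2(back v0 [y])
[5] deliver 2→0 → N0(prim v0 [y])
[6] propose(3,'x') → ∅
[7] deliver 3→0 → ∅
[8] deliver 0→3 → N3(back v0 [y])
[9] deliver 3→1 → ∅
[10] deliver 1→3 → ∅
[11] propose(0,'w') → ∅
[12] deliver 0→3 → N3(back v0 [y,w])
[13] deliver 3→0 → ∅
[14] deliver 0→2 → N2(back v0 [y,w])
[15] deliver 2→0 → N0(prim v0 [y,w])
[16] deliver 1→3 → ∅
[17] deliver 3→2 → ∅
[18] deliver 2→3 → ∅
[19] deliver 3→1 → ∅
[20] deliver 1→3 → ∅
[21] propose(0,'q') → ∅
[22] deliver 0→1 → N1(back v0 [y,w])
[23] deliver 1→0 → ∅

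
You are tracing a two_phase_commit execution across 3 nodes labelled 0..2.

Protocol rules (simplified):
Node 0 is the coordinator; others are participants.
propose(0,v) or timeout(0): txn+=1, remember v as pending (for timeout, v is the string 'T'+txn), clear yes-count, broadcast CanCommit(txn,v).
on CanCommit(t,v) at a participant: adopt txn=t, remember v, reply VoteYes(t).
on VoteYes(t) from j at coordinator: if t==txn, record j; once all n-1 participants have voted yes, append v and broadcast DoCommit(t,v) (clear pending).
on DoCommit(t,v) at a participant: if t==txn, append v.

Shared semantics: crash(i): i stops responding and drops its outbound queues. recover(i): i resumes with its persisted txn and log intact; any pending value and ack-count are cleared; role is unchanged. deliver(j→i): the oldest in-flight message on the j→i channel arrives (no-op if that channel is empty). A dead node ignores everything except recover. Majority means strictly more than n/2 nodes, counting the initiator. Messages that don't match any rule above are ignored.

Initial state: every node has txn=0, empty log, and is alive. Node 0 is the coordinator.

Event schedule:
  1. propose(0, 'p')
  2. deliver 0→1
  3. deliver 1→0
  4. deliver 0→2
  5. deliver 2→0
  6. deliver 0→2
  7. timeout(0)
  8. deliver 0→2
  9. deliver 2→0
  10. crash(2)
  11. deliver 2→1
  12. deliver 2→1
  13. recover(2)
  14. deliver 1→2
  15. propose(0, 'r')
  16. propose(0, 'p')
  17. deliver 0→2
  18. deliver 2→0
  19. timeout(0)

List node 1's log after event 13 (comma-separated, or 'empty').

empty

e1 propose(0,'p'): 0[coor,t=1,-]
e2 deliver 0→1: 1[part,t=1,-]
e3 deliver 1→0: ·
e4 deliver 0→2: 2[part,t=1,-]
e5 deliver 2→0: 0[coor,t=1,p]
e6 deliver 0→2: 2[part,t=1,p]
e7 timeout(0): 0[coor,t=2,p]
e8 deliver 0→2: 2[part,t=2,p]
e9 deliver 2→0: ·
e10 crash(2): 2[✗part,t=2,p]
e11 deliver 2→1: ·
e12 deliver 2→1: ·
e13 recover(2): 2[part,t=2,p]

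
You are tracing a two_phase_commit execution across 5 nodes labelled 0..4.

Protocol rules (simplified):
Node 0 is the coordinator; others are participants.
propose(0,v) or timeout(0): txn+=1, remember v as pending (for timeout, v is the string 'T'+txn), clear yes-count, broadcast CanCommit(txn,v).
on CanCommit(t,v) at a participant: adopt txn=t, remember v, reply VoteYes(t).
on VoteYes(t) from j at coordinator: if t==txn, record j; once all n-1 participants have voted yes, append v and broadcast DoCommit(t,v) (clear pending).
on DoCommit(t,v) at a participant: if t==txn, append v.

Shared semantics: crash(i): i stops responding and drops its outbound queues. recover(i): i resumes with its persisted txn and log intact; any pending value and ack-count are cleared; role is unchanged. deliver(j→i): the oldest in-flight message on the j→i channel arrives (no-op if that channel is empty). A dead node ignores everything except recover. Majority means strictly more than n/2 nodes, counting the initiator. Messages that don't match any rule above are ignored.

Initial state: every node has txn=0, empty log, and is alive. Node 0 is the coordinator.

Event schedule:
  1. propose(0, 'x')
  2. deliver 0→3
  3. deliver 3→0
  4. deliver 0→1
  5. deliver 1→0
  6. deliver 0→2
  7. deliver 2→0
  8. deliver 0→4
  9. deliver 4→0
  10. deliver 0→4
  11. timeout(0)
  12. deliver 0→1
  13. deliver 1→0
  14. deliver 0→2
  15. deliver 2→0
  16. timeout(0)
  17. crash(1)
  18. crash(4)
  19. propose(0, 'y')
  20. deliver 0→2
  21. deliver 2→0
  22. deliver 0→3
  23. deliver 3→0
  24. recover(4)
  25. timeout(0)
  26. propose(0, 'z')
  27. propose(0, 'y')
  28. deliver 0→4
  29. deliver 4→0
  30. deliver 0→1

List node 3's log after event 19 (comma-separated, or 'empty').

1. propose(0,'x'):  <0:coor t1 ->
2. deliver 0→3:  <3:part t1 ->
3. deliver 3→0:  nop
4. deliver 0→1:  <1:part t1 ->
5. deliver 1→0:  nop
6. deliver 0→2:  <2:part t1 ->
7. deliver 2→0:  nop
8. deliver 0→4:  <4:part t1 ->
9. deliver 4→0:  <0:coor t1 x>
10. deliver 0→4:  <4:part t1 x>
11. timeout(0):  <0:coor t2 x>
12. deliver 0→1:  <1:part t1 x>
13. deliver 1→0:  nop
14. deliver 0→2:  <2:part t1 x>
15. deliver 2→0:  nop
16. timeout(0):  <0:coor t3 x>
17. crash(1):  <1:✗part t1 x>
18. crash(4):  <4:✗part t1 x>
19. propose(0,'y'):  <0:coor t4 x>

empty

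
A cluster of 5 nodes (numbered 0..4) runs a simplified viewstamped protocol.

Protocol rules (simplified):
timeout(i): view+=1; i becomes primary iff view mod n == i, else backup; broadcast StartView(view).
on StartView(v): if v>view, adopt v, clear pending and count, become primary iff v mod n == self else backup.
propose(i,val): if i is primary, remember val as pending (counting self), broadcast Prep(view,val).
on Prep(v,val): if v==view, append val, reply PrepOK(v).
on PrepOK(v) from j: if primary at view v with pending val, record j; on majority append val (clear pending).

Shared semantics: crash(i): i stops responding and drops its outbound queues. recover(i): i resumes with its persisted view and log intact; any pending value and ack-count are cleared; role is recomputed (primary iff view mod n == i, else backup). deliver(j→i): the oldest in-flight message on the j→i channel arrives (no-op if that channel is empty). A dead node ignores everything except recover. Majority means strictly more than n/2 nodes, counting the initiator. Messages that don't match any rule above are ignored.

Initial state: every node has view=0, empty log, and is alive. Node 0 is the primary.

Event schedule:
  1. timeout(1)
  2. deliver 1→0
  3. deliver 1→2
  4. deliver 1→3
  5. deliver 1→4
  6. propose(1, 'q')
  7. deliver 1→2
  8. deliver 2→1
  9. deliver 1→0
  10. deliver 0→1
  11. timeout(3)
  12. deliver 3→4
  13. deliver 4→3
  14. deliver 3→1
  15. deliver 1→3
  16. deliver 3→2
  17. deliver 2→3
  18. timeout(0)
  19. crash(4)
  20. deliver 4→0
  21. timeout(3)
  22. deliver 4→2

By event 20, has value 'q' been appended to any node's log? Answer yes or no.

yes

step 1 timeout(1): 1={prim,v=1,log=-}
step 2 deliver 1→0: 0={back,v=1,log=-}
step 3 deliver 1→2: 2={back,v=1,log=-}
step 4 deliver 1→3: 3={back,v=1,log=-}
step 5 deliver 1→4: 4={back,v=1,log=-}
step 6 propose(1,'q'): —
step 7 deliver 1→2: 2={back,v=1,log=q}
step 8 deliver 2→1: —
step 9 deliver 1→0: 0={back,v=1,log=q}
step 10 deliver 0→1: 1={prim,v=1,log=q}
step 11 timeout(3): 3={back,v=2,log=-}
step 12 deliver 3→4: 4={back,v=2,log=-}
step 13 deliver 4→3: —
step 14 deliver 3→1: 1={back,v=2,log=q}
step 15 deliver 1→3: —
step 16 deliver 3→2: 2={prim,v=2,log=q}
step 17 deliver 2→3: —
step 18 timeout(0): 0={back,v=2,log=q}
step 19 crash(4): 4={✗back,v=2,log=-}
step 20 deliver 4→0: —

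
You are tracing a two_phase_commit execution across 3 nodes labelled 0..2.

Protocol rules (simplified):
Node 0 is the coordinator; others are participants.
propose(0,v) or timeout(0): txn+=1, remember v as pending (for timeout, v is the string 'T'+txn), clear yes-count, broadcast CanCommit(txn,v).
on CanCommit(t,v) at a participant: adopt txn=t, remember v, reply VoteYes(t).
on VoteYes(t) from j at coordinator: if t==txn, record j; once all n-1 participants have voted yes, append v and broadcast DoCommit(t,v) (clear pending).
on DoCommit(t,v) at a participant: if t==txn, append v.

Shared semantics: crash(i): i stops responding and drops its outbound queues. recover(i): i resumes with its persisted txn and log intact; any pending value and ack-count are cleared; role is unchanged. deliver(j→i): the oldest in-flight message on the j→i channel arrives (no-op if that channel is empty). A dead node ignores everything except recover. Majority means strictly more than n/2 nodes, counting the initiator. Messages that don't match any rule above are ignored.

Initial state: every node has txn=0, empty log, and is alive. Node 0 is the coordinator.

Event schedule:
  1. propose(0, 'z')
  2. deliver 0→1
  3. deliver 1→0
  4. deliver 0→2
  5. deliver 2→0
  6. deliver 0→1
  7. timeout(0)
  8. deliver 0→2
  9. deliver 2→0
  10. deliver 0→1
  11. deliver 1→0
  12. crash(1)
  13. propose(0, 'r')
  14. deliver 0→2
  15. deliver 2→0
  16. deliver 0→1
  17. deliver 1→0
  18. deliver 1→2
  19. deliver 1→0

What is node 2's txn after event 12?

e1 propose(0,'z'): 0[coor,t=1,-]
e2 deliver 0→1: 1[part,t=1,-]
e3 deliver 1→0: ·
e4 deliver 0→2: 2[part,t=1,-]
e5 deliver 2→0: 0[coor,t=1,z]
e6 deliver 0→1: 1[part,t=1,z]
e7 timeout(0): 0[coor,t=2,z]
e8 deliver 0→2: 2[part,t=1,z]
e9 deliver 2→0: ·
e10 deliver 0→1: 1[part,t=2,z]
e11 deliver 1→0: ·
e12 crash(1): 1[✗part,t=2,z]

1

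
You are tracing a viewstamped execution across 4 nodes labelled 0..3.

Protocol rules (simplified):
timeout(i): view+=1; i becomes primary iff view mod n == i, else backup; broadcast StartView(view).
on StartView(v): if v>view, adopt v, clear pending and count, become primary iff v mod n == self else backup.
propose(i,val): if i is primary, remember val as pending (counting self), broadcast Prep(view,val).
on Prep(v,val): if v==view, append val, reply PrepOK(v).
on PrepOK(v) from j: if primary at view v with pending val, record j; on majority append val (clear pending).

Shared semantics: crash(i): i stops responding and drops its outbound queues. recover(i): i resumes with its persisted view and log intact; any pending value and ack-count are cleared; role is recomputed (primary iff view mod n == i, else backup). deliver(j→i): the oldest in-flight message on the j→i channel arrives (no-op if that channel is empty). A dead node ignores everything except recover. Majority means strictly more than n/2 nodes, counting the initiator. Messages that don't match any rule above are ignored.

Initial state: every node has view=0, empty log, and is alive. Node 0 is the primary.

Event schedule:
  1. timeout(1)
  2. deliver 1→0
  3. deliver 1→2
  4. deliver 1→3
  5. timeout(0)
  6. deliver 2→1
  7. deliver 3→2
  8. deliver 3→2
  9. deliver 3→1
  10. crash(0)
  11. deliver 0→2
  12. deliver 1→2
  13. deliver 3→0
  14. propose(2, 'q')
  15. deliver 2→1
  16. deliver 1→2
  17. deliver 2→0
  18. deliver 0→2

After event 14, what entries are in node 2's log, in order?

e1 timeout(1): 1[prim,v=1,-]
e2 deliver 1→0: 0[back,v=1,-]
e3 deliver 1→2: 2[back,v=1,-]
e4 deliver 1→3: 3[back,v=1,-]
e5 timeout(0): 0[back,v=2,-]
e6 deliver 2→1: ·
e7 deliver 3→2: ·
e8 deliver 3→2: ·
e9 deliver 3→1: ·
e10 crash(0): 0[✗back,v=2,-]
e11 deliver 0→2: ·
e12 deliver 1→2: ·
e13 deliver 3→0: ·
e14 propose(2,'q'): ·

empty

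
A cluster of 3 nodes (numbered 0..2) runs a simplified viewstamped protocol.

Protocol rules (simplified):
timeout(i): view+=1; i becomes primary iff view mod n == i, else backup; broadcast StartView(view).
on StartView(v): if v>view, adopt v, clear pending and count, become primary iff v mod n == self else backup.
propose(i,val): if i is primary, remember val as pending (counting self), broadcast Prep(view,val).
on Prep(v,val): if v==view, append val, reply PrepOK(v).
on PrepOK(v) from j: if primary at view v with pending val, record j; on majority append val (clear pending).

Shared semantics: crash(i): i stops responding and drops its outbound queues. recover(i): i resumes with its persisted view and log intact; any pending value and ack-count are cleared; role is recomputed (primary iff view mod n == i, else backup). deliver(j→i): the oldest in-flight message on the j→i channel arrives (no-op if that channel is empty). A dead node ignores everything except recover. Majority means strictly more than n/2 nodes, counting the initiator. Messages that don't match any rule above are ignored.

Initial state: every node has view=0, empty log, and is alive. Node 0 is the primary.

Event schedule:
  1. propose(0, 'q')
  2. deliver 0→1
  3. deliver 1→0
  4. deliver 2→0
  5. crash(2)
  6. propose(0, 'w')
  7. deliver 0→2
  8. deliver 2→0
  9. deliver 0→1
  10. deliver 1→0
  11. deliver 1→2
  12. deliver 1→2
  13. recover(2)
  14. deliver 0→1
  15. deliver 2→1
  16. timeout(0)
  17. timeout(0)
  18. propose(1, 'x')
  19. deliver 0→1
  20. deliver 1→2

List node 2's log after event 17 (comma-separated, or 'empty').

empty

e1 propose(0,'q'): ·
e2 deliver 0→1: 1[back,v=0,q]
e3 deliver 1→0: 0[prim,v=0,q]
e4 deliver 2→0: ·
e5 crash(2): 2[✗back,v=0,-]
e6 propose(0,'w'): ·
e7 deliver 0→2: ·
e8 deliver 2→0: ·
e9 deliver 0→1: 1[back,v=0,q,w]
e10 deliver 1→0: 0[prim,v=0,q,w]
e11 deliver 1→2: ·
e12 deliver 1→2: ·
e13 recover(2): 2[back,v=0,-]
e14 deliver 0→1: ·
e15 deliver 2→1: ·
e16 timeout(0): 0[back,v=1,q,w]
e17 timeout(0): 0[back,v=2,q,w]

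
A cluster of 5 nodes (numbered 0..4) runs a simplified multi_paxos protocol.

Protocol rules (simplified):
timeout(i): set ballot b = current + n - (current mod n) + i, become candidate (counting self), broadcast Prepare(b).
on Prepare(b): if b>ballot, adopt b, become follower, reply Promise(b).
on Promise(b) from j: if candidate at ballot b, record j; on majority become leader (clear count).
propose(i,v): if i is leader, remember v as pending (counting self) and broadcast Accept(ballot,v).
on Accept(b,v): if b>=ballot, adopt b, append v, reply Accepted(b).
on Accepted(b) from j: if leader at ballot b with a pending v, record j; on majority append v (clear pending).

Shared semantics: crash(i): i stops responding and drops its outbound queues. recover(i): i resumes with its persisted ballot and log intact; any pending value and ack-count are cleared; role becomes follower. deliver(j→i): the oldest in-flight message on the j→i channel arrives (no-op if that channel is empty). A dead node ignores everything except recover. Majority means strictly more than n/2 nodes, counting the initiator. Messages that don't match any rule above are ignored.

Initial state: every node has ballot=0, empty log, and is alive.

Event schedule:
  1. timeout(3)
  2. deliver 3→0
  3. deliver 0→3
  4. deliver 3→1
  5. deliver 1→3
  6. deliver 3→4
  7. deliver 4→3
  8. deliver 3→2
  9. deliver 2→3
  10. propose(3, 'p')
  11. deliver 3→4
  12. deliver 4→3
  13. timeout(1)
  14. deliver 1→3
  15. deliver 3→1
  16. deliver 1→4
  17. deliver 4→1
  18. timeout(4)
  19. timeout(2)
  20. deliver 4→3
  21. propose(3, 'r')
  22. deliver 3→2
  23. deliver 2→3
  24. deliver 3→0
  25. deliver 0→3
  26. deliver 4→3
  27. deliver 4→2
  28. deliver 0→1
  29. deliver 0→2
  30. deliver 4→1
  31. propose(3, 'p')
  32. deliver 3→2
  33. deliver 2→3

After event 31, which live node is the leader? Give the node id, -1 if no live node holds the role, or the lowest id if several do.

after 1 — timeout(3): n3:cand/b8/[-]
after 2 — deliver 3→0: n0:foll/b8/[-]
after 3 — deliver 0→3: ·
after 4 — deliver 3→1: n1:foll/b8/[-]
after 5 — deliver 1→3: n3:lead/b8/[-]
after 6 — deliver 3→4: n4:foll/b8/[-]
after 7 — deliver 4→3: ·
after 8 — deliver 3→2: n2:foll/b8/[-]
after 9 — deliver 2→3: ·
after 10 — propose(3,'p'): ·
after 11 — deliver 3→4: n4:foll/b8/[p]
after 12 — deliver 4→3: ·
after 13 — timeout(1): n1:cand/b11/[-]
after 14 — deliver 1→3: n3:foll/b11/[-]
after 15 — deliver 3→1: ·
after 16 — deliver 1→4: n4:foll/b11/[p]
after 17 — deliver 4→1: ·
after 18 — timeout(4): n4:cand/b19/[p]
after 19 — timeout(2): n2:cand/b12/[-]
after 20 — deliver 4→3: n3:foll/b19/[-]
after 21 — propose(3,'r'): ·
after 22 — deliver 3→2: ·
after 23 — deliver 2→3: ·
after 24 — deliver 3→0: n0:foll/b8/[p]
after 25 — deliver 0→3: ·
after 26 — deliver 4→3: ·
after 27 — deliver 4→2: n2:foll/b19/[-]
after 28 — deliver 0→1: ·
after 29 — deliver 0→2: ·
after 30 — deliver 4→1: n1:foll/b19/[-]
after 31 — propose(3,'p'): ·

-1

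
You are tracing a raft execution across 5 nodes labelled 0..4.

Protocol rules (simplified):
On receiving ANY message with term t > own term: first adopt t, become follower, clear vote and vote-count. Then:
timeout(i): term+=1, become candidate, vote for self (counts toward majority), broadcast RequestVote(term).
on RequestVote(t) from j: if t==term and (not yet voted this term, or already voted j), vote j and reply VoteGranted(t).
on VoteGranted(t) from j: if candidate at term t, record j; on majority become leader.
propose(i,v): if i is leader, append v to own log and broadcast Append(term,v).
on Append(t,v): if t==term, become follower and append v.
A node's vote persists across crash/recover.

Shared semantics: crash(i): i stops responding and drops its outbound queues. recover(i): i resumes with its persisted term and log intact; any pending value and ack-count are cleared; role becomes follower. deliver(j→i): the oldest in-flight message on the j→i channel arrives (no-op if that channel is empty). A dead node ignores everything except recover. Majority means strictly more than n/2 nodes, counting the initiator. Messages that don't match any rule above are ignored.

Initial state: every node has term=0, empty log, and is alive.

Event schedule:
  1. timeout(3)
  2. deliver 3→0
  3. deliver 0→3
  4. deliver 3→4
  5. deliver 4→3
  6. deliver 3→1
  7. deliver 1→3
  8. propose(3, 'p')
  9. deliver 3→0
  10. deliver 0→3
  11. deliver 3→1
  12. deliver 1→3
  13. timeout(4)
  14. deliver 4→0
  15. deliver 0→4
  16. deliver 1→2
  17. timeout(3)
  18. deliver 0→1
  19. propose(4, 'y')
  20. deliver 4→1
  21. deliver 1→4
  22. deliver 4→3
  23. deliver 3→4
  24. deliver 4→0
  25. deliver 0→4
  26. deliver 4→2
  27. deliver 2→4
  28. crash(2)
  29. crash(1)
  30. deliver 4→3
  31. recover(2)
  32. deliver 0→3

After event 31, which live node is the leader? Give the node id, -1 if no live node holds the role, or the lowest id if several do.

e1 timeout(3): 3[cand,t=1,-]
e2 deliver 3→0: 0[foll,t=1,-]
e3 deliver 0→3: ·
e4 deliver 3→4: 4[foll,t=1,-]
e5 deliver 4→3: 3[lead,t=1,-]
e6 deliver 3→1: 1[foll,t=1,-]
e7 deliver 1→3: ·
e8 propose(3,'p'): 3[lead,t=1,p]
e9 deliver 3→0: 0[foll,t=1,p]
e10 deliver 0→3: ·
e11 deliver 3→1: 1[foll,t=1,p]
e12 deliver 1→3: ·
e13 timeout(4): 4[cand,t=2,-]
e14 deliver 4→0: 0[foll,t=2,p]
e15 deliver 0→4: ·
e16 deliver 1→2: ·
e17 timeout(3): 3[cand,t=2,p]
e18 deliver 0→1: ·
e19 propose(4,'y'): ·
e20 deliver 4→1: 1[foll,t=2,p]
e21 deliver 1→4: 4[lead,t=2,-]
e22 deliver 4→3: ·
e23 deliver 3→4: ·
e24 deliver 4→0: ·
e25 deliver 0→4: ·
e26 deliver 4→2: 2[foll,t=2,-]
e27 deliver 2→4: ·
e28 crash(2): 2[✗foll,t=2,-]
e29 crash(1): 1[✗foll,t=2,p]
e30 deliver 4→3: ·
e31 recover(2): 2[foll,t=2,-]

4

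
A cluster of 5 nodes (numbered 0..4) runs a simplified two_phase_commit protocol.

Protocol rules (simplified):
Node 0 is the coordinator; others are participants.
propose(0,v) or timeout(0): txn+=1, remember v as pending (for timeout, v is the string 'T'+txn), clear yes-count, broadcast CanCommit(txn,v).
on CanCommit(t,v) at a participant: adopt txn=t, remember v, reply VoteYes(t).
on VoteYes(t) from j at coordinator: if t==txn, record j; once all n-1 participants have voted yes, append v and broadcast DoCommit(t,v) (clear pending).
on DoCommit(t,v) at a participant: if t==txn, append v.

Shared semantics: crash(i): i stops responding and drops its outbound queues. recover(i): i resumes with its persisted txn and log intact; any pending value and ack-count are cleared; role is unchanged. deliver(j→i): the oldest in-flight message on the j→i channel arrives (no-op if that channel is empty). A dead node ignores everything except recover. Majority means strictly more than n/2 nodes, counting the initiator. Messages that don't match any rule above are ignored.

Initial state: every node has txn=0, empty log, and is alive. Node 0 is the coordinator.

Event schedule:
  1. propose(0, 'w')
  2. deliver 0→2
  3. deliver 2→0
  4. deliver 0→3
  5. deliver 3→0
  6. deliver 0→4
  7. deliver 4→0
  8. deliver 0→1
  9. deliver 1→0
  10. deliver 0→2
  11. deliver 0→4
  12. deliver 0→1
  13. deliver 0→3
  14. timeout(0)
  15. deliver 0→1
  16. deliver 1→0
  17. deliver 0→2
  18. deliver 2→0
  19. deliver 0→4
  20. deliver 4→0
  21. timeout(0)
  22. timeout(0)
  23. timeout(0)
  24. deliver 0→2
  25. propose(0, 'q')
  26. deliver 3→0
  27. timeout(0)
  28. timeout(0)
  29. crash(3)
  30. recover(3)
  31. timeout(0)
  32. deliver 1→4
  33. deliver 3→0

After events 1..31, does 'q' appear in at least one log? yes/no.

no

[1] propose(0,'w') → N0(coor t1 [-])
[2] deliver 0→2 → N2(part t1 [-])
[3] deliver 2→0 → ∅
[4] deliver 0→3 → N3(part t1 [-])
[5] deliver 3→0 → ∅
[6] deliver 0→4 → N4(part t1 [-])
[7] deliver 4→0 → ∅
[8] deliver 0→1 → N1(part t1 [-])
[9] deliver 1→0 → N0(coor t1 [w])
[10] deliver 0→2 → N2(part t1 [w])
[11] deliver 0→4 → N4(part t1 [w])
[12] deliver 0→1 → N1(part t1 [w])
[13] deliver 0→3 → N3(part t1 [w])
[14] timeout(0) → N0(coor t2 [w])
[15] deliver 0→1 → N1(part t2 [w])
[16] deliver 1→0 → ∅
[17] deliver 0→2 → N2(part t2 [w])
[18] deliver 2→0 → ∅
[19] deliver 0→4 → N4(part t2 [w])
[20] deliver 4→0 → ∅
[21] timeout(0) → N0(coor t3 [w])
[22] timeout(0) → N0(coor t4 [w])
[23] timeout(0) → N0(coor t5 [w])
[24] deliver 0→2 → N2(part t3 [w])
[25] propose(0,'q') → N0(coor t6 [w])
[26] deliver 3→0 → ∅
[27] timeout(0) → N0(coor t7 [w])
[28] timeout(0) → N0(coor t8 [w])
[29] crash(3) → N3(✗part t1 [w])
[30] recover(3) → N3(part t1 [w])
[31] timeout(0) → N0(coor t9 [w])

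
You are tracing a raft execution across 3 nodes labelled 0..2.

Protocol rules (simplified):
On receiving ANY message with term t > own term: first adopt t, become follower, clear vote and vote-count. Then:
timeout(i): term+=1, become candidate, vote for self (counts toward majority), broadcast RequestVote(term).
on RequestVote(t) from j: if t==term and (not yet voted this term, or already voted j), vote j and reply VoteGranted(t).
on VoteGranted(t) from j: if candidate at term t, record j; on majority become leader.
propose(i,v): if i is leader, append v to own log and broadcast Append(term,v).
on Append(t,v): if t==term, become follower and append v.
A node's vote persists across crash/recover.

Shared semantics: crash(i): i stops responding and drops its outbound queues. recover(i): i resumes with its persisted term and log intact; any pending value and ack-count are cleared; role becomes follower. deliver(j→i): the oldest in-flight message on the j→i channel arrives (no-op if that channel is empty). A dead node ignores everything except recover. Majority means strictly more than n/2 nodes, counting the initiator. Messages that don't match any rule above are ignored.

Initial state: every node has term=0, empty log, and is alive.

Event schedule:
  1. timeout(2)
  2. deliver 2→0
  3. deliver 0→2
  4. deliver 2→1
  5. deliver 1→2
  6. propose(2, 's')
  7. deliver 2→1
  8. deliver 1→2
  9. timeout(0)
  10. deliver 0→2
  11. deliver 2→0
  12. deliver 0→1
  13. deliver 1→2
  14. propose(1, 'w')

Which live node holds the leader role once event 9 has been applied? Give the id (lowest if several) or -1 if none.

1. timeout(2):  <2:cand t1 ->
2. deliver 2→0:  <0:foll t1 ->
3. deliver 0→2:  <2:lead t1 ->
4. deliver 2→1:  <1:foll t1 ->
5. deliver 1→2:  nop
6. propose(2,'s'):  <2:lead t1 s>
7. deliver 2→1:  <1:foll t1 s>
8. deliver 1→2:  nop
9. timeout(0):  <0:cand t2 ->

2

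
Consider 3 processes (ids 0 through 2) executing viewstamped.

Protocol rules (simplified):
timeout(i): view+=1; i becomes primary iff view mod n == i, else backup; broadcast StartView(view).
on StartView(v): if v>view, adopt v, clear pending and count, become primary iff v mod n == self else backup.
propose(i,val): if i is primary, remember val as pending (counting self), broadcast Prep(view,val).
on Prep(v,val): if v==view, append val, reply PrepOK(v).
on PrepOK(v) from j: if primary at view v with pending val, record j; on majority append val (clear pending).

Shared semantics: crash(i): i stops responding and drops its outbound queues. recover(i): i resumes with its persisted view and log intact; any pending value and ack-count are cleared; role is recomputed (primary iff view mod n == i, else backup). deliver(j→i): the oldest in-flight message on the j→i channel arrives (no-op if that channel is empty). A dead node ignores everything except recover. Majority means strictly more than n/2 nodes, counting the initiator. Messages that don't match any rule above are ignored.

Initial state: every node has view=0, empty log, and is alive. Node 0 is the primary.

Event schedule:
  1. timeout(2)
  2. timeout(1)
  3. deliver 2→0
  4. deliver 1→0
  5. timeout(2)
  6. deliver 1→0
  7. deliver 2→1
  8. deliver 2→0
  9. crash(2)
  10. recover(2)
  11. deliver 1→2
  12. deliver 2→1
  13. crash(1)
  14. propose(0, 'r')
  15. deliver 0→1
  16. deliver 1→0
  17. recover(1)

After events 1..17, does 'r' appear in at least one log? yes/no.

1. timeout(2):  <2:back v1 ->
2. timeout(1):  <1:prim v1 ->
3. deliver 2→0:  <0:back v1 ->
4. deliver 1→0:  nop
5. timeout(2):  <2:prim v2 ->
6. deliver 1→0:  nop
7. deliver 2→1:  nop
8. deliver 2→0:  <0:back v2 ->
9. crash(2):  <2:✗prim v2 ->
10. recover(2):  <2:prim v2 ->
11. deliver 1→2:  nop
12. deliver 2→1:  nop
13. crash(1):  <1:✗prim v1 ->
14. propose(0,'r'):  nop
15. deliver 0→1:  nop
16. deliver 1→0:  nop
17. recover(1):  <1:prim v1 ->

no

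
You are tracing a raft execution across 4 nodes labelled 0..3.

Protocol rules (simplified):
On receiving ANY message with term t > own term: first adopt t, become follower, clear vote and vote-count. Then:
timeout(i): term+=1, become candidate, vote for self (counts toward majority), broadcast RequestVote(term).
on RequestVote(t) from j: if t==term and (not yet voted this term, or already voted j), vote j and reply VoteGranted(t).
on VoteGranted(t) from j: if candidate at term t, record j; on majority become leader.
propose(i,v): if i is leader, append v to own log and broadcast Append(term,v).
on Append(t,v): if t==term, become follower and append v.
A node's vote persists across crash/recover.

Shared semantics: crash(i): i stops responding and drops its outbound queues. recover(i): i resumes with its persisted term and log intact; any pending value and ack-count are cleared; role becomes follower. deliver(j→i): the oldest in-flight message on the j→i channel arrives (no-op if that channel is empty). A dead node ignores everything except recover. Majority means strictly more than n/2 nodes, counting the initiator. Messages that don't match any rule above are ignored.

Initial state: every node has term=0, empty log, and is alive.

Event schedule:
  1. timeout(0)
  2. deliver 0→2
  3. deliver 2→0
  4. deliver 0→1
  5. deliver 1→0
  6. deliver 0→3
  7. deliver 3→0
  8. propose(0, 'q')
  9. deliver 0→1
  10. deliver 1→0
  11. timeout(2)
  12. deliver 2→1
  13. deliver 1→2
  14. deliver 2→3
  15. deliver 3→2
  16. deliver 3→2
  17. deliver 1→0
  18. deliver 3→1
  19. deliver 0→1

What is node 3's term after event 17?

2

1. timeout(0):  <0:cand t1 ->
2. deliver 0→2:  <2:foll t1 ->
3. deliver 2→0:  nop
4. deliver 0→1:  <1:foll t1 ->
5. deliver 1→0:  <0:lead t1 ->
6. deliver 0→3:  <3:foll t1 ->
7. deliver 3→0:  nop
8. propose(0,'q'):  <0:lead t1 q>
9. deliver 0→1:  <1:foll t1 q>
10. deliver 1→0:  nop
11. timeout(2):  <2:cand t2 ->
12. deliver 2→1:  <1:foll t2 q>
13. deliver 1→2:  nop
14. deliver 2→3:  <3:foll t2 ->
15. deliver 3→2:  <2:lead t2 ->
16. deliver 3→2:  nop
17. deliver 1→0:  nop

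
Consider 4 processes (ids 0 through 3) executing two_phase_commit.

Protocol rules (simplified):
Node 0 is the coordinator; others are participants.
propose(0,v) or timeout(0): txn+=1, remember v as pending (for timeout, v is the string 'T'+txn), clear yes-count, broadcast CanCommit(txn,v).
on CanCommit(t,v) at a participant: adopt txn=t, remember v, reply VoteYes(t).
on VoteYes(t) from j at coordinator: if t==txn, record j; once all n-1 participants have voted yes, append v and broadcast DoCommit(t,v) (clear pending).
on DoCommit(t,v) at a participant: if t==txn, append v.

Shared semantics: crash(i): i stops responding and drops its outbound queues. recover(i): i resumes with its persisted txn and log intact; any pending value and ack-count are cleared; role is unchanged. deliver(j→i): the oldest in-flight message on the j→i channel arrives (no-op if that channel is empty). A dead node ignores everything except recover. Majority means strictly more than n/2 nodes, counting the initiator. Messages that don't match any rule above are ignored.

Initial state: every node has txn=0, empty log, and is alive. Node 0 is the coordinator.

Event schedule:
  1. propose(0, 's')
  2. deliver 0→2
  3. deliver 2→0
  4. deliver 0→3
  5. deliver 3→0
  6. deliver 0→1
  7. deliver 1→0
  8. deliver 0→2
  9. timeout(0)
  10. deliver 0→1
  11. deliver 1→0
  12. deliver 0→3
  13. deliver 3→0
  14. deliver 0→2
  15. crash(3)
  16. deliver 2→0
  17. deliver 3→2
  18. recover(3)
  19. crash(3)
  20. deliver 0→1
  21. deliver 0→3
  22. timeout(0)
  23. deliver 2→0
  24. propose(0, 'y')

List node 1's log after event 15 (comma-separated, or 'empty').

e1 propose(0,'s'): 0[coor,t=1,-]
e2 deliver 0→2: 2[part,t=1,-]
e3 deliver 2→0: ·
e4 deliver 0→3: 3[part,t=1,-]
e5 deliver 3→0: ·
e6 deliver 0→1: 1[part,t=1,-]
e7 deliver 1→0: 0[coor,t=1,s]
e8 deliver 0→2: 2[part,t=1,s]
e9 timeout(0): 0[coor,t=2,s]
e10 deliver 0→1: 1[part,t=1,s]
e11 deliver 1→0: ·
e12 deliver 0→3: 3[part,t=1,s]
e13 deliver 3→0: ·
e14 deliver 0→2: 2[part,t=2,s]
e15 crash(3): 3[✗part,t=1,s]

s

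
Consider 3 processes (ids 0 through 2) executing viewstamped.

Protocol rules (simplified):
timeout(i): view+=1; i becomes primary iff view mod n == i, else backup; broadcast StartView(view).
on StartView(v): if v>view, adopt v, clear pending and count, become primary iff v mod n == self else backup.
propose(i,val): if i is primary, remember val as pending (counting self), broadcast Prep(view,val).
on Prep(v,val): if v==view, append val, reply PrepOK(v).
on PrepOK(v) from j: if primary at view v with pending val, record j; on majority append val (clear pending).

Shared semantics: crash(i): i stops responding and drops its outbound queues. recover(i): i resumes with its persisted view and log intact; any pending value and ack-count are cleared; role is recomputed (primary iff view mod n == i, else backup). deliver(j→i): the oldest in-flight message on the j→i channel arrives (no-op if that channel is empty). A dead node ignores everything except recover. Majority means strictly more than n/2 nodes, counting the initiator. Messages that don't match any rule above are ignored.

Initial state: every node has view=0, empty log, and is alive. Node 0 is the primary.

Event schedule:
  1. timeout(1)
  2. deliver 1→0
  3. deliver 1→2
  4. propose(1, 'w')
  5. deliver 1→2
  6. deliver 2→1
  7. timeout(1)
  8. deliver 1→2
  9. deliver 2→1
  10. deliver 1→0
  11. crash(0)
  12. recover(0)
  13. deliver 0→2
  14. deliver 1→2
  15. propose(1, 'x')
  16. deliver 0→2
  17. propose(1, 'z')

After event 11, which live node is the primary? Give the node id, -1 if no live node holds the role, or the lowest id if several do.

[1] timeout(1) → N1(prim v1 [-])
[2] deliver 1→0 → N0(back v1 [-])
[3] deliver 1→2 → N2(back v1 [-])
[4] propose(1,'w') → ∅
[5] deliver 1→2 → N2(back v1 [w])
[6] deliver 2→1 → N1(prim v1 [w])
[7] timeout(1) → N1(back v2 [w])
[8] deliver 1→2 → N2(prim v2 [w])
[9] deliver 2→1 → ∅
[10] deliver 1→0 → N0(back v1 [w])
[11] crash(0) → N0(✗back v1 [w])

2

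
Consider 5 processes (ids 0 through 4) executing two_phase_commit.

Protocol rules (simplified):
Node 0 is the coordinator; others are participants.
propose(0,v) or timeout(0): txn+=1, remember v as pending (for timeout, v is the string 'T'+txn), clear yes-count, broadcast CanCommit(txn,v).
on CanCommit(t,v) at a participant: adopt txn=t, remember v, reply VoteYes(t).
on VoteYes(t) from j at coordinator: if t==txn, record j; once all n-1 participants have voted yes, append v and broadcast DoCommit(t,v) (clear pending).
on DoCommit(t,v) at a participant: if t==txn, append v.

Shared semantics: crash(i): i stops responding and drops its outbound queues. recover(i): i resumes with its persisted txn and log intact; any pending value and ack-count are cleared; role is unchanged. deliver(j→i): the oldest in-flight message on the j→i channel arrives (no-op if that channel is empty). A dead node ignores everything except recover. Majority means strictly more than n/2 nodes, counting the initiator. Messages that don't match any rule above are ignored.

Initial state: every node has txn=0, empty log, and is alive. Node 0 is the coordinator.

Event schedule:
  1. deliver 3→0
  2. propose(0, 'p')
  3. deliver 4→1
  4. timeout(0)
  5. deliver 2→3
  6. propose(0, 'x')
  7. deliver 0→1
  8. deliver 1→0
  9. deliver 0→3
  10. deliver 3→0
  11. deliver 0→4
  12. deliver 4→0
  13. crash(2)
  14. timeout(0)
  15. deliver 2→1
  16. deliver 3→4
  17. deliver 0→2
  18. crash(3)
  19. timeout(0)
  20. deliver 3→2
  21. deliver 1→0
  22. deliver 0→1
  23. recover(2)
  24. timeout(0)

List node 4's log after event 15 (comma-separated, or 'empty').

empty

e1 deliver 3→0: ·
e2 propose(0,'p'): 0[coor,t=1,-]
e3 deliver 4→1: ·
e4 timeout(0): 0[coor,t=2,-]
e5 deliver 2→3: ·
e6 propose(0,'x'): 0[coor,t=3,-]
e7 deliver 0→1: 1[part,t=1,-]
e8 deliver 1→0: ·
e9 deliver 0→3: 3[part,t=1,-]
e10 deliver 3→0: ·
e11 deliver 0→4: 4[part,t=1,-]
e12 deliver 4→0: ·
e13 crash(2): 2[✗part,t=0,-]
e14 timeout(0): 0[coor,t=4,-]
e15 deliver 2→1: ·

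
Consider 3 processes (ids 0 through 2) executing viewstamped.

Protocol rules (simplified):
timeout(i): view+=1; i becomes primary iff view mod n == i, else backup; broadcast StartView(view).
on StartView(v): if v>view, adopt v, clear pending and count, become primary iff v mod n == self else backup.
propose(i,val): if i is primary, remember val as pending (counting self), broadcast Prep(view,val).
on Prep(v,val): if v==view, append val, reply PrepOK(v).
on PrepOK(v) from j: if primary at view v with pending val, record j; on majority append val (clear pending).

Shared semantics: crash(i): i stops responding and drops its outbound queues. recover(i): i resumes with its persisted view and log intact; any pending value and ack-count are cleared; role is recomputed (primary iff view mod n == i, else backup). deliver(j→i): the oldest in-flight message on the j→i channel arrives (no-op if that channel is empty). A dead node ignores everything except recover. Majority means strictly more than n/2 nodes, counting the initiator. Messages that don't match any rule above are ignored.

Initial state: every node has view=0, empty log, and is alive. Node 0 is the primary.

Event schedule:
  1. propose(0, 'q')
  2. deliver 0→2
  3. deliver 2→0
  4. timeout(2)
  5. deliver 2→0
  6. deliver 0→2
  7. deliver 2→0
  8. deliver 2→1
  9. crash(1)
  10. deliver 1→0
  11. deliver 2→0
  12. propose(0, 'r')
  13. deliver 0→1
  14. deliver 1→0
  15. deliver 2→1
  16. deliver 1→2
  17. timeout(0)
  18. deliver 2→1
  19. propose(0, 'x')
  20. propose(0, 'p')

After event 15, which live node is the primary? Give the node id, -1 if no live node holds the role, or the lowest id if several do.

-1

[1] propose(0,'q') → ∅
[2] deliver 0→2 → N2(back v0 [q])
[3] deliver 2→0 → N0(prim v0 [q])
[4] timeout(2) → N2(back v1 [q])
[5] deliver 2→0 → N0(back v1 [q])
[6] deliver 0→2 → ∅
[7] deliver 2→0 → ∅
[8] deliver 2→1 → N1(prim v1 [-])
[9] crash(1) → N1(✗prim v1 [-])
[10] deliver 1→0 → ∅
[11] deliver 2→0 → ∅
[12] propose(0,'r') → ∅
[13] deliver 0→1 → ∅
[14] deliver 1→0 → ∅
[15] deliver 2→1 → ∅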